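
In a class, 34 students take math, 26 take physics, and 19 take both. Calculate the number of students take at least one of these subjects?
41
|A∪B| = |A|+|B|-|A∩B| = 34+26-19 = 41.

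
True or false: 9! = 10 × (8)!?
False

Reasoning: 9! = 9 × 8! = 362,880, but 10 × 8! = 403,200.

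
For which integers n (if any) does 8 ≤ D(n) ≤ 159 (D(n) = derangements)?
4, 5
Using D(n) = (n−1)[D(n−1) + D(n−2)] with D(1)=0, D(2)=1: D(3)=2; D(4)=9; D(5)=44; D(6)=265. So valid n = 4, 5.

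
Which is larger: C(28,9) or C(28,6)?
C(28,9)
C(28,9)=6,906,900, C(28,6)=376,740.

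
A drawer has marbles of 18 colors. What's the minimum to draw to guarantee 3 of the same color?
37

Explanation: Worst case: 2 of each = 36. One more: 37.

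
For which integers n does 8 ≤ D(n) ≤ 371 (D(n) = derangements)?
Using D(n) = (n−1)[D(n−1) + D(n−2)] with D(1)=0, D(2)=1: D(3)=2; D(4)=9; D(5)=44; D(6)=265; D(7)=1,854. So valid n = 4, 5, 6.
Final answer: 4, 5, 6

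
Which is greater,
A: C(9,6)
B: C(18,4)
A=C(9,6)=84, B=C(18,4)=3,060.
Final answer: B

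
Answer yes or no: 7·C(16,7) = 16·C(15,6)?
Yes

Absorption identity k·C(n,k) = n·C(n-1,k-1). LHS = 7·11440 = 80,080; RHS = 16·5005 = 80,080.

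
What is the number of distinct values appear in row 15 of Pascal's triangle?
8

Working:
Row 15 has entries C(15,0)..C(15,15); by symmetry C(15,k)=C(15,15-k), giving 8 distinct values.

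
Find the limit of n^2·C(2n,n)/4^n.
∞

Solution: C(2n,n) ~ 4^n/√(πn), so n^2·C(2n,n)/4^n ~ n^(2 − 1/2)/√π → ∞.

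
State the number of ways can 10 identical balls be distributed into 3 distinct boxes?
66
C(10+3-1, 3-1) = C(12, 2) = 66.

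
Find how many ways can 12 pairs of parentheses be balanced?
208,012

Solution: Using the Catalan number formula: C_n = C(2n, n) / (n+1)
C_12 = C(24, 12) / (12+1)
     = 2704156 / 13
     = 208,012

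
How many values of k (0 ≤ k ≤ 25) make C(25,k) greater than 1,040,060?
10

Reasoning: Row 25 is unimodal and symmetric about k=25/2. C(25,7)=480,700 ≤ 1,040,060; C(25,8)=1,081,575 > 1,040,060; by symmetry C(25,k) > 1,040,060 for k = 8..17. That's 17 - 8 + 1 = 10 values.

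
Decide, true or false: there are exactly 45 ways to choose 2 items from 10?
C(10,2) = 45.
Final answer: True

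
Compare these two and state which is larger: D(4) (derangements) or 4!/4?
D(4) = (4-1)·[D(3) + D(2)] = 3·[2 + 1] = 9; 4!/4 = 24/4 = 6.

Answer: D(4)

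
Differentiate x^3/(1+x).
Quotient rule: [3x^{2}(1+x) - x^3]/(1+x)².
Final answer: (3x^2(1+x) - x^3)/(1+x)²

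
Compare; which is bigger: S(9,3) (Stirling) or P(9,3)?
S(9,3) = 3·S(8,3) + S(8,2) = 3·966 + 127 = 3,025; P(9,3) = 504.
Final answer: S(9,3)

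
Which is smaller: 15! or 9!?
15!=1,307,674,368,000, 9!=362,880. 15! > 9!.

Answer: 9!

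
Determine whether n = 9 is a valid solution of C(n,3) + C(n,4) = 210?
Yes

Reasoning: C(9,3) + C(9,4) = 84 + 126 = 210, which equals 210.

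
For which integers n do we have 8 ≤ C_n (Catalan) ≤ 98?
4, 5

Working:
C_3=5; C_4=14; C_5=42; C_6=132. So valid n = 4, 5.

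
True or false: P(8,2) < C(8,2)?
False

Explanation: P(8,2) = 56 and C(8,2) = 28; P(n,r) = r! × C(n,r) so P > C whenever r ≥ 2.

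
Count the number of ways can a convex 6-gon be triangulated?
14

Solution: Using the Catalan number formula: C_n = C(2n, n) / (n+1)
C_4 = C(8, 4) / (4+1)
     = 70 / 5
     = 14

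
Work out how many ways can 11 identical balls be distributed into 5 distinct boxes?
1,365
C(11+5-1, 5-1) = C(15, 4) = 1,365.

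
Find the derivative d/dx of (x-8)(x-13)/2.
d/dx[(x-8)(x-13)] = (x-13) + (x-8) = 2x - 21. Dividing by 2 gives (2x - 21)/2.

Answer: (2x - 21)/2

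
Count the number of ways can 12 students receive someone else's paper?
176,214,841

Explanation: Using D(n) = (n-1)[D(n-1) + D(n-2)]:
D(12) = (12-1) × [D(11) + D(10)]
      = 11 × [14684570 + 1334961]
      = 11 × 16019531
      = 176,214,841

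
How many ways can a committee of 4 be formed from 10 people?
C(10,4) = 10! / (4! × (10-4)!)
         = 10! / (4! × 6!)
         = 210

Answer: 210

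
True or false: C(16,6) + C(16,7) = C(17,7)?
True
Pascal's identity C(n,k) + C(n,k+1) = C(n+1,k+1): 8,008 + 11,440 = 19,448 = C(17,7).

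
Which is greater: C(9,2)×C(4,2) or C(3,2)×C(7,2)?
C(9,2)×C(4,2)

Solution: C(9,2)×C(4,2)=216, C(3,2)×C(7,2)=63.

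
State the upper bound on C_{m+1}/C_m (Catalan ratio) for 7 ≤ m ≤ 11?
C_{m+1}/C_m = 2(2m+1)/(m+2), which increases with m. Maximum at m = 11: 2·23/13 = 46/13.

Answer: 46/13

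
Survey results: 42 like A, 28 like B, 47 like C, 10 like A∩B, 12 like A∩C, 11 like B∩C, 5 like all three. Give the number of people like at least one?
89

Reasoning: |A∪B∪C| = 42+28+47-10-12-11+5 = 89.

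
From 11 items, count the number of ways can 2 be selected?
55

C(11,2) = 11! / (2! × (11-2)!)
         = 11! / (2! × 9!)
         = 55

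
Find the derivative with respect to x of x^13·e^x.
(13x^12 + x^13)e^x

Reasoning: Product rule: d/dx[x^13]·e^x + x^13·d/dx[e^x] = 13x^{12}e^x + x^13e^x.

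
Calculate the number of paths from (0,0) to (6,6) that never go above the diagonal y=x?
132

Counted by the Catalan number C_6: C_6 = C(12,6)/(6+1) = 924/7 = 132.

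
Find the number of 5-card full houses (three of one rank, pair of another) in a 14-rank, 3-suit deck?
546

Explanation: Triple rank: 14. Triple suits: C(3,3)=1. Pair rank: 13. Pair suits: C(3,2)=3. Total: 546.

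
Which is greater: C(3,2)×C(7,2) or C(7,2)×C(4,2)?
C(7,2)×C(4,2)

Explanation: C(3,2)×C(7,2)=63, C(7,2)×C(4,2)=126.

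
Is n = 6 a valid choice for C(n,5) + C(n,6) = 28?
No

C(6,5) + C(6,6) = 6 + 1 = 7, which does not equal 28.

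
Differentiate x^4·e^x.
(4x^3 + x^4)e^x

Working:
Product rule: d/dx[x^4]·e^x + x^4·d/dx[e^x] = 4x^{3}e^x + x^4e^x.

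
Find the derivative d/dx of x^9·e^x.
(9x^8 + x^9)e^x

Solution: Product rule: d/dx[x^9]·e^x + x^9·d/dx[e^x] = 9x^{8}e^x + x^9e^x.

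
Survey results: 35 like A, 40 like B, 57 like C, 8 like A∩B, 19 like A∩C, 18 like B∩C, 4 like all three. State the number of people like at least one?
91

Working:
|A∪B∪C| = 35+40+57-8-19-18+4 = 91.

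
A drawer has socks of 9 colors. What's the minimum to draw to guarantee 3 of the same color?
Worst case: 2 of each = 18. One more: 19.
Final answer: 19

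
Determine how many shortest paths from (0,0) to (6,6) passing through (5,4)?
378

To (5,4): C(9,5)=126. From there: C(3,1)=3. Total: 378.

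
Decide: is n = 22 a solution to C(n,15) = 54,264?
No

Explanation: C(22,15) = 22·21·20·19·18·17·16·15·14·13·12·11·10·9·8/15! = 223,016,017,416,192,000/1,307,674,368,000 = 170,544, which does not equal 54,264.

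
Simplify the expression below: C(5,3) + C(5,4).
15

Reasoning: By Pascal's identity: C(6,4) = 15.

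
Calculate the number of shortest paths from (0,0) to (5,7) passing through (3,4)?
To (3,4): C(7,3)=35. From there: C(5,2)=10. Total: 350.
Final answer: 350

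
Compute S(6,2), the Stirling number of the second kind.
31

Working:
Using the Stirling recurrence: S(n,k) = k·S(n-1,k) + S(n-1,k-1)
S(6,2) = 2·S(5,2) + S(5,1)
         = 2·15 + 1
         = 30 + 1
         = 31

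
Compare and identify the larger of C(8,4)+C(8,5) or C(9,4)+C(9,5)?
C(9,4)+C(9,5)

Solution: First=126, Second=252.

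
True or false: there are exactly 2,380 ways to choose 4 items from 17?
True

C(17,4) = 2,380.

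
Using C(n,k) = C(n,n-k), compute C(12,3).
220

Explanation: C(12,3) = C(12,9) = 220.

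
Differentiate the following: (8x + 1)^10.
80(8x + 1)^9

Reasoning: Chain rule: 10(8x+1)^{9} × 8 = 80(8x+1)^{9}.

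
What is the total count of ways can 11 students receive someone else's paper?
14,684,570
Using D(n) = (n-1)[D(n-1) + D(n-2)]:
D(11) = (11-1) × [D(10) + D(9)]
      = 10 × [1334961 + 133496]
      = 10 × 1468457
      = 14,684,570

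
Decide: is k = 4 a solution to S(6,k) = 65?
Yes

S(6,4) = 4·S(5,4) + S(5,3) = 4·10 + 25 = 65, which equals 65.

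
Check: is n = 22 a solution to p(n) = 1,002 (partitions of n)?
Yes

Pentagonal recurrence p(n) = p(n−1) + p(n−2) − p(n−5) − p(n−7) + …: p(22) = p(21) + p(20) − p(17) − p(15) + p(10) + p(7) − p(0) = 792 + 627 − 297 − 176 + 42 + 15 − 1 = 1,002, which equals 1,002.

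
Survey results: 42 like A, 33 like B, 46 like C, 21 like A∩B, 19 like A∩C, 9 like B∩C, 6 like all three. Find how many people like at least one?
|A∪B∪C| = 42+33+46-21-19-9+6 = 78.
Final answer: 78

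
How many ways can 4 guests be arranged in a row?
24

Solution: Arrangements of 4 distinct objects: 4! = 24.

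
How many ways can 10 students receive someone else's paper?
Using D(n) = (n-1)[D(n-1) + D(n-2)]:
D(10) = (10-1) × [D(9) + D(8)]
      = 9 × [133496 + 14833]
      = 9 × 148329
      = 1,334,961
Final answer: 1,334,961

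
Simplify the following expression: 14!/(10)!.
24,024

This equals 14×13×...×11 = 24,024.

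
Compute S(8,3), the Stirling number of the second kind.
966

Using the Stirling recurrence: S(n,k) = k·S(n-1,k) + S(n-1,k-1)
S(8,3) = 3·S(7,3) + S(7,2)
         = 3·301 + 63
         = 903 + 63
         = 966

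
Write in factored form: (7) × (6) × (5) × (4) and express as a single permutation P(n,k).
Product of 4 consecutive descending integers starting at 7: P(7,4) = 7!/3! = 840.

Answer: P(7,4) = 7!/(3)!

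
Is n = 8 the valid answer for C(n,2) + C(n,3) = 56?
No

C(8,2) + C(8,3) = 28 + 56 = 84, which does not equal 56.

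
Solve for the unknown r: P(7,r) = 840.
P(7,r) = 7·6·…·(7−r+1), a product of r factors. Multiplying down from 7: 7 = 7; 7·6 = 42; 7·6·5 = 210; 7·6·5·4 = 840 ✓ (4 factors). So r = 4.
Final answer: 4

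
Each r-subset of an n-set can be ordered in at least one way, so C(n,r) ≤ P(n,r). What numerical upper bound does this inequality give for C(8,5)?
6,720
P(8,5) = 8·7·6·5·4 = 6,720, so C(8,5) ≤ 6,720. (The bound is loose by a factor of 5! = 120: C(8,5) = 6,720/120 = 56.)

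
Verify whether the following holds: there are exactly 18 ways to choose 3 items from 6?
False

Solution: C(6,3) = 20 ≠ 18.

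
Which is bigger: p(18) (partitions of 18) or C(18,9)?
C(18,9)

Solution: Pentagonal recurrence p(n) = p(n−1) + p(n−2) − p(n−5) − p(n−7) + …: p(18) = p(17) + p(16) − p(13) − p(11) + p(6) + p(3) = 297 + 231 − 101 − 56 + 11 + 3 = 385; C(18,9) = 48,620.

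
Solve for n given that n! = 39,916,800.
11

n! is strictly increasing. 9! = 362,880, 10! = 3,628,800, 11! = 39,916,800 ✓. So n = 11.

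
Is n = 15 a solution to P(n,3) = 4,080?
No

Reasoning: P(15,3) = 15·14·13 = 2,730, which does not equal 4,080.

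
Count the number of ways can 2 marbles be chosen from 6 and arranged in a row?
P(6,2) = 6!/(6-2)! = 30.

Answer: 30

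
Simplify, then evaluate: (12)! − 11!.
(12)! − 11! = (12)·11! − 11! = (12−1)·11! = 11·11! = 439,084,800.
Final answer: 439,084,800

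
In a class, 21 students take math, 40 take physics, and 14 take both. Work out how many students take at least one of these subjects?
47

|A∪B| = |A|+|B|-|A∩B| = 21+40-14 = 47.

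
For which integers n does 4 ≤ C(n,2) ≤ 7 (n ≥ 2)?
4

Reasoning: C(3,2)=3; C(4,2)=6; C(5,2)=10. So valid n = 4.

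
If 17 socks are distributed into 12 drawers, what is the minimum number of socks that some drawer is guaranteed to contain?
Pigeonhole: ⌈17/12⌉ = 2.

Answer: 2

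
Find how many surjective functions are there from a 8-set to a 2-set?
254
Onto functions = 2! × S(8,2)
First compute S(8,2) via recurrence:
Using the Stirling recurrence: S(n,k) = k·S(n-1,k) + S(n-1,k-1)
S(8,2) = 2·S(7,2) + S(7,1)
         = 2·63 + 1
         = 126 + 1
         = 127
Then: 2 × 127 = 254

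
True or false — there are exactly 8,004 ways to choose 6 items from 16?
C(16,6) = 8,008 ≠ 8004.
Final answer: False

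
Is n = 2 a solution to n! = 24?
No

Working:
2! = 2·1! = 2·1 = 2, which does not equal 24.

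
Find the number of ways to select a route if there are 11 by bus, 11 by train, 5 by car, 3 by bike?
30
By the addition principle: 11 + 11 + 5 + 3 = 30.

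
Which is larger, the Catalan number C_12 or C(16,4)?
C_12

Explanation: C_12 = C(24,12)/(12+1) = 2,704,156/13 = 208,012; C(16,4) = 1,820.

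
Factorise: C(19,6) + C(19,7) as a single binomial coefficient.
C(20,7)

Reasoning: By Pascal's identity: C(19,6) + C(19,7) = C(20,7) = 77,520.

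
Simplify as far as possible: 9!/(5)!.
3,024

This equals 9×8×...×6 = 3,024.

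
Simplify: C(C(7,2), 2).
210

Reasoning: C(7,2) = 21, then C(21, 2) = 210.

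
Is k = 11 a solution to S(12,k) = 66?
Yes

Working:
S(12,11) = 11·S(11,11) + S(11,10) = 11·1 + 55 = 66, which equals 66.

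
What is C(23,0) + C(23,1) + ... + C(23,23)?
8,388,608

Sum of binomial coefficients = 2^23 = 8,388,608.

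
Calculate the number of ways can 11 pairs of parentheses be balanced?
Using the Catalan number formula: C_n = C(2n, n) / (n+1)
C_11 = C(22, 11) / (11+1)
     = 705432 / 12
     = 58,786
Final answer: 58,786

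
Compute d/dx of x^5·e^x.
Product rule: d/dx[x^5]·e^x + x^5·d/dx[e^x] = 5x^{4}e^x + x^5e^x.
Final answer: (5x^4 + x^5)e^x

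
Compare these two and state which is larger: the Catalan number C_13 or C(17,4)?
C_13

Reasoning: C_13 = C(26,13)/(13+1) = 10,400,600/14 = 742,900; C(17,4) = 2,380.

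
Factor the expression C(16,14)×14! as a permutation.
P(16,14)

Solution: C(16,14)×14! = [16!/(14!(2)!)]×14! = 16!/(2)! = P(16,14) = 10,461,394,944,000.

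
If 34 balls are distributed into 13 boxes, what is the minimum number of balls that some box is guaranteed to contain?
3

Reasoning: Pigeonhole: ⌈34/13⌉ = 3.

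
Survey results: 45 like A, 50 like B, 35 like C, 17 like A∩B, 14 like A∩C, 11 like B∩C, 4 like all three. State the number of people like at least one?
92

Explanation: |A∪B∪C| = 45+50+35-17-14-11+4 = 92.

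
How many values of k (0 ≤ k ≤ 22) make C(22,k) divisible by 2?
15

Explanation: Checking C(22,k) mod 2 for k = 0..22: divisible at k = 1, 3, 5, 7, 8, 9, 10, 11, 12, 13, 14, 15, 17, 19, 21. That's 15 values.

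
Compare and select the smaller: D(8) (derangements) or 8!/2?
D(8)

Solution: D(8) = (8-1)·[D(7) + D(6)] = 7·[1,854 + 265] = 14,833; 8!/2 = 40,320/2 = 20,160.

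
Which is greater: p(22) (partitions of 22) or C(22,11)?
C(22,11)

Explanation: Pentagonal recurrence p(n) = p(n−1) + p(n−2) − p(n−5) − p(n−7) + …: p(22) = p(21) + p(20) − p(17) − p(15) + p(10) + p(7) − p(0) = 792 + 627 − 297 − 176 + 42 + 15 − 1 = 1,002; C(22,11) = 705,432.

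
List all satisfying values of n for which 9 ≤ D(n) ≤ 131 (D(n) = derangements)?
Using D(n) = (n−1)[D(n−1) + D(n−2)] with D(1)=0, D(2)=1: D(3)=2; D(4)=9; D(5)=44; D(6)=265. So valid n = 4, 5.

Answer: 4, 5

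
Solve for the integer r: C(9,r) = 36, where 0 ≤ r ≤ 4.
C(9,r) is increasing for 0 ≤ r ≤ 4. Stepping up (C(9,r+1) = C(9,r)·(9−r)/(r+1)): C(9,1) = 9, C(9,2) = 36 ✓. So r = 2.
Final answer: 2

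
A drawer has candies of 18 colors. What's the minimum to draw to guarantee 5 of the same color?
73

Worst case: 4 of each = 72. One more: 73.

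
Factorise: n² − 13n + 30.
Seek roots whose sum is 13 and product is 30: (3, 10). So n² − 13n + 30 = (n − 3)(n − 10).
Final answer: (n − 3)(n − 10)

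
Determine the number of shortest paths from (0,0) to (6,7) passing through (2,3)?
700

Solution: To (2,3): C(5,2)=10. From there: C(8,4)=70. Total: 700.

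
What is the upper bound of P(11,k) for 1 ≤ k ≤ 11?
39,916,800

Working:
P(11,k) increases in k, so maximum at k = 11: 11! = 39,916,800.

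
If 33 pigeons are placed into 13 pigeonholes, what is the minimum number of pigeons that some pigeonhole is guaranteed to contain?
3

Reasoning: Pigeonhole: ⌈33/13⌉ = 3.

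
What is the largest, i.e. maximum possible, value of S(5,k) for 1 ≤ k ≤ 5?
Row S(5,k) for k = 1..5 (via S(n,k) = k·S(n−1,k) + S(n−1,k−1)): 1, 15, 25, 10, 1. The row is unimodal; maximum at k = 3: 25.
Final answer: 25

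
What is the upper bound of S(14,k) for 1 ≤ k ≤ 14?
Row S(14,k) for k = 1..14 (via S(n,k) = k·S(n−1,k) + S(n−1,k−1)): 1, 8,191, 788,970, 10,391,745, 40,075,035, 63,436,373, 49,329,280, 20,912,320, 5,135,130, 752,752, 66,066, 3,367, 91, 1. The row is unimodal; maximum at k = 6: 63,436,373.

Answer: 63,436,373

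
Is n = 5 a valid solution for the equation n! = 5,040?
No

5! = 5·4! = 5·24 = 120, which does not equal 5,040.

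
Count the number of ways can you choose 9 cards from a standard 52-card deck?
3,679,075,400

Solution: C(52,9) = 3,679,075,400.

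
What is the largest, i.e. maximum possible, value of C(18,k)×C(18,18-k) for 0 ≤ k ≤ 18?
2,363,904,400
C(18,k)·C(18,18-k) = C(18,k)², maximised at the centre k = 9: C(18,9)² = 2,363,904,400.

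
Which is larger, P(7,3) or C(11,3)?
P(7,3)

Solution: P(7,3)=210, C(11,3)=165.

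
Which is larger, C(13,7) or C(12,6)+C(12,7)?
Equal

Reasoning: By Pascal's identity: C(13,7) = C(12,6)+C(12,7) = 1,716. Equal.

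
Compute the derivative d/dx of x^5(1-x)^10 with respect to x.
Product rule: 5x^{4}(1-x)^{10} + x^5·(-10)(1-x)^{9}.
Final answer: 5x^4(1-x)^10 - 10x^5(1-x)^9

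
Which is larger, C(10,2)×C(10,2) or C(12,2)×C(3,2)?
C(10,2)×C(10,2)

Reasoning: C(10,2)×C(10,2)=2,025, C(12,2)×C(3,2)=198.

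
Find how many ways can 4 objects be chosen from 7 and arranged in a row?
840

P(7,4) = 7!/(7-4)! = 840.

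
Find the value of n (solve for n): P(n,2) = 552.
P(n,2) = n(n−1) is increasing in n; n(n−1) ≈ (n−0.5)^2 = 552 gives n ≈ 24.0. Check: P(22,2) = 462, P(23,2) = 506, P(24,2) = 552 ✓. So n = 24.
Final answer: 24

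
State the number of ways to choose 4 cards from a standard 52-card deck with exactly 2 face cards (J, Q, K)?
51,480

Working:
12 face cards and 40 non-face cards: C(12,2) × C(40,2) = 66 × 780 = 51,480.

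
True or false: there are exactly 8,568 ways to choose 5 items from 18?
True

Explanation: C(18,5) = 8,568.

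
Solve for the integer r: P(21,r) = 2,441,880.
5

Explanation: P(21,r) = 21·20·…·(21−r+1), a product of r factors. Multiplying down from 21: 21 = 21; 21·20 = 420; 21·20·19 = 7,980; 21·20·19·18 = 143,640; 21·20·19·18·17 = 2,441,880 ✓ (5 factors). So r = 5.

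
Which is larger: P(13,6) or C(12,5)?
P(13,6)

Reasoning: P(13,6)=1,235,520, C(12,5)=792.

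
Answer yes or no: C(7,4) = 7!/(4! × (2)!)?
No

Solution: The correct denominator is 4!×3!, giving C(7,4) = 35; the stated RHS is 7!/(4!×2!) = 105 ≠ 35, so the statement does not hold.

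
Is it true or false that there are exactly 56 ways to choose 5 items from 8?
True
C(8,5) = 56.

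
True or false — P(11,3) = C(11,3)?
P(11,3) = 990 but C(11,3) = 165; they differ by a factor of 3! = 6, so the statement does not hold.

Answer: False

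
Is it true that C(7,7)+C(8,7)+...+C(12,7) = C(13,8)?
True

Explanation: Hockey stick identity gives Σ = C(13,8) = 1,287; RHS C(13,8) = 1,287.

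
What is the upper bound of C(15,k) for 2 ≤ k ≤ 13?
C(15,k) is maximised at the centre of the row: C(15,7) = 6,435.
Final answer: 6,435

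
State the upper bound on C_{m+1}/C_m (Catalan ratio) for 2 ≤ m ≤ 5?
C_{m+1}/C_m = 2(2m+1)/(m+2), which increases with m. Maximum at m = 5: 2·11/7 = 22/7.
Final answer: 22/7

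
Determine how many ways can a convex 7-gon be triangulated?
42

Solution: Using the Catalan number formula: C_n = C(2n, n) / (n+1)
C_5 = C(10, 5) / (5+1)
     = 252 / 6
     = 42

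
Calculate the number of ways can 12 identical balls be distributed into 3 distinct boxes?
91

C(12+3-1, 3-1) = C(14, 2) = 91.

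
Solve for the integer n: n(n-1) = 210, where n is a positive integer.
15

Reasoning: n² − n − 210 = 0, so n = (1 ± √(1 + 4·210))/2 = (1 ± √841)/2 = (1 ± 29)/2, i.e. n = 15 or n = -14. Taking the positive root, n = 15 (check: 15×14 = 210).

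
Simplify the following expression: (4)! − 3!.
18

(4)! − 3! = (4)·3! − 3! = (4−1)·3! = 3·3! = 18.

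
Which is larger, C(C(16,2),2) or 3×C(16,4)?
C(C(16,2),2)

Explanation: C(C(16,2),2)=7,140, 3×C(16,4)=5,460.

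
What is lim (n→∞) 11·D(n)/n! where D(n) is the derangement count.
11/e

D(n)/n! → 1/e, so 11·D(n)/n! → 11/e.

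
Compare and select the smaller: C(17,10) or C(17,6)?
C(17,10)=19,448, C(17,6)=12,376.

Answer: C(17,6)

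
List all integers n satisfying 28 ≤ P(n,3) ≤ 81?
5

Working:
P(4,3)=24; P(5,3)=60; P(6,3)=120. So valid n = 5.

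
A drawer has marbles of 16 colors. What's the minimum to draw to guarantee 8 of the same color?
113

Explanation: Worst case: 7 of each = 112. One more: 113.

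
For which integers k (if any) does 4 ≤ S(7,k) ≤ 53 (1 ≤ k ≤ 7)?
6

Working:
S(7,1)=1; S(7,2)=63; S(7,3)=301; S(7,4)=350; S(7,5)=140; S(7,6)=21; S(7,7)=1. So valid k = 6.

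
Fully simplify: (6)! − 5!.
600
(6)! − 5! = (6)·5! − 5! = (6−1)·5! = 5·5! = 600.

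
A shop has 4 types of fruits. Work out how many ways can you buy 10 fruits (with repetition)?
Stars and bars: C(10+4-1, 10) = C(13, 10) = 286.
Final answer: 286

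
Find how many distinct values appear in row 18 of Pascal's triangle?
10

Reasoning: Row 18 has entries C(18,0)..C(18,18); by symmetry C(18,k)=C(18,18-k), giving 10 distinct values.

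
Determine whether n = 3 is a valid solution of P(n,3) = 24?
P(3,3) = 3·2·1 = 6, which does not equal 24.

Answer: No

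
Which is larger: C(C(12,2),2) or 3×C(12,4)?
C(C(12,2),2)
C(C(12,2),2)=2,145, 3×C(12,4)=1,485.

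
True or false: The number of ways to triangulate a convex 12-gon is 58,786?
False
Triangulations of a convex 12-gon are counted by the Catalan number C_10: C_10 = C(20,10)/(10+1) = 184,756/11 = 16,796.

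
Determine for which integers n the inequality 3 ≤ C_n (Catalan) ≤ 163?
3, 4, 5, 6

C_2=2; C_3=5; C_4=14; C_5=42; C_6=132; C_7=429. So valid n = 3, 4, 5, 6.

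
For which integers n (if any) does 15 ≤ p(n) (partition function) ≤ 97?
Tabulating p(n) via p(n) = p(n−1) + p(n−2) − p(n−5) − p(n−7) + …: p(6)=11; p(7)=15; p(8)=22; p(9)=30; p(10)=42; p(11)=56; p(12)=77; p(13)=101. So valid n = 7, 8, 9, 10, 11, 12.

Answer: 7, 8, 9, 10, 11, 12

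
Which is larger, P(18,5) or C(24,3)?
P(18,5)=1,028,160, C(24,3)=2,024.

Answer: P(18,5)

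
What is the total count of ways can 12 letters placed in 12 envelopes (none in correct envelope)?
176,214,841

Explanation: Using D(n) = (n-1)[D(n-1) + D(n-2)]:
D(12) = (12-1) × [D(11) + D(10)]
      = 11 × [14684570 + 1334961]
      = 11 × 16019531
      = 176,214,841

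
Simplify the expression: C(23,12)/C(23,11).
1

Solution: C(n,k+1)/C(n,k) = (n−k)/(k+1). Here (23−11)/(11+1) = 12/12 = 1.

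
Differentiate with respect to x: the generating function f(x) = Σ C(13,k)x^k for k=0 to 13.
Σ k·C(13,k)x^(k-1) for k=1 to 13
Term-by-term differentiation gives Σ k·C(13,k)x^{k-1} for k=1 to 13.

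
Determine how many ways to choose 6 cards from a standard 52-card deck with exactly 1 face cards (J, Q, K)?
7,896,096

Solution: 12 face cards and 40 non-face cards: C(12,1) × C(40,5) = 12 × 658,008 = 7,896,096.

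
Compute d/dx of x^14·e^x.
Product rule: d/dx[x^14]·e^x + x^14·d/dx[e^x] = 14x^{13}e^x + x^14e^x.

Answer: (14x^13 + x^14)e^x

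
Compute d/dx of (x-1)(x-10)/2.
(2x - 11)/2

Solution: d/dx[(x-1)(x-10)] = (x-10) + (x-1) = 2x - 11. Dividing by 2 gives (2x - 11)/2.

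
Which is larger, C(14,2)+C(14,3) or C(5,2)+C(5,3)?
C(14,2)+C(14,3)
First=455, Second=20.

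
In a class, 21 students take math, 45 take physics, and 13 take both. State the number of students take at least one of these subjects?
53

Solution: |A∪B| = |A|+|B|-|A∩B| = 21+45-13 = 53.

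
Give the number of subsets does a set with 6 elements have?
64

Explanation: Each element can be included or excluded: 2^6 = 64.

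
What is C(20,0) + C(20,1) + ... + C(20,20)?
1,048,576

Reasoning: Sum of binomial coefficients = 2^20 = 1,048,576.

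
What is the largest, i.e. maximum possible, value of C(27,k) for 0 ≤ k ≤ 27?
20,058,300

Working:
Maximum at k = 13 or k = 14: C(27,13) = 20,058,300.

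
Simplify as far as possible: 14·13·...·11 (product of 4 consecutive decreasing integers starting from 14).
24,024
This is P(14,4) = 14!/(10)! = 24,024.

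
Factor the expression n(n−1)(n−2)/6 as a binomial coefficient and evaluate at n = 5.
C(n,3); C(5,3) = 10

n(n−1)(n−2)/6 = n!/(3!(n−3)!) = C(n,3). At n = 5: C(5,3) = 10.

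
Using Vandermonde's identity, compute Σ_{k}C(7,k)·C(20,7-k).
888,030
= C(7+20,7) = C(27,7) = 888,030.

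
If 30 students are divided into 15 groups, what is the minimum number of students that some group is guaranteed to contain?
2

Pigeonhole: ⌈30/15⌉ = 2.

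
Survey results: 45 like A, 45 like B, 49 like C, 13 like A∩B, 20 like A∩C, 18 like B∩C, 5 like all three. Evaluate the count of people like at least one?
|A∪B∪C| = 45+45+49-13-20-18+5 = 93.
Final answer: 93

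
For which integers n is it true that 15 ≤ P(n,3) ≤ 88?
4, 5

Reasoning: P(3,3)=6; P(4,3)=24; P(5,3)=60; P(6,3)=120. So valid n = 4, 5.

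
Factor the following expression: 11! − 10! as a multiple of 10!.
10 × 10! = 36,288,000

Solution: 11! − 10! = 11·10! − 10! = (11 − 1)·10! = 10 × 10! = 36,288,000.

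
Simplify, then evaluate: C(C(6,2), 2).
105

Solution: C(6,2) = 15, then C(15, 2) = 105.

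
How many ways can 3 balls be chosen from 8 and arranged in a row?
336

Reasoning: P(8,3) = 8!/(8-3)! = 336.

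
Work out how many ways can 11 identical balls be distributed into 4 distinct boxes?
364

Reasoning: C(11+4-1, 4-1) = C(14, 3) = 364.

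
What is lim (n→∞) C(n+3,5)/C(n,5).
Both numerator and denominator grow as n^5/5! for large n, so the ratio → 1.
Final answer: 1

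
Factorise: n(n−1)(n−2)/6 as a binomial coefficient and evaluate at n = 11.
C(n,3); C(11,3) = 165

Reasoning: n(n−1)(n−2)/6 = n!/(3!(n−3)!) = C(n,3). At n = 11: C(11,3) = 165.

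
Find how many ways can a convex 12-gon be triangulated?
16,796
Using the Catalan number formula: C_n = C(2n, n) / (n+1)
C_10 = C(20, 10) / (10+1)
     = 184756 / 11
     = 16,796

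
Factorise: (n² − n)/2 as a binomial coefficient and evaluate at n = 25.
C(n,2); C(25,2) = 300
(n² − n)/2 = n(n−1)/2 = C(n,2). At n = 25: C(25,2) = 300.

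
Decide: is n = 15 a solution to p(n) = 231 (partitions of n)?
No

Working:
Pentagonal recurrence p(n) = p(n−1) + p(n−2) − p(n−5) − p(n−7) + …: p(15) = p(14) + p(13) − p(10) − p(8) + p(3) + p(0) = 135 + 101 − 42 − 22 + 3 + 1 = 176, which does not equal 231.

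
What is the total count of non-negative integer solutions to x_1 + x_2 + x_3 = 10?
66

Explanation: C(10+3-1, 3-1) = 66.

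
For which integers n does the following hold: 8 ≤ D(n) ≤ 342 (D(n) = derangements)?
4, 5, 6

Working:
Using D(n) = (n−1)[D(n−1) + D(n−2)] with D(1)=0, D(2)=1: D(3)=2; D(4)=9; D(5)=44; D(6)=265; D(7)=1,854. So valid n = 4, 5, 6.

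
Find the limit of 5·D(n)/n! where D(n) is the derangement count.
5/e

Explanation: D(n)/n! → 1/e, so 5·D(n)/n! → 5/e.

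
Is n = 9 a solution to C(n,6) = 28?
No

Working:
C(9,6) = 9·8·7·6·5·4/6! = 60,480/720 = 84, which does not equal 28.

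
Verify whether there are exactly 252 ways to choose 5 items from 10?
True
C(10,5) = 252.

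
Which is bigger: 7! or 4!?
7!

Reasoning: 7!=5,040, 4!=24. 7! > 4!.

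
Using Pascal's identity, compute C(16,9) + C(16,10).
19,448

Working:
C(16,9) + C(16,10) = C(17,10) = 19,448.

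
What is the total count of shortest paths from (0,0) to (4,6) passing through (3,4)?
To (3,4): C(7,3)=35. From there: C(3,1)=3. Total: 105.

Answer: 105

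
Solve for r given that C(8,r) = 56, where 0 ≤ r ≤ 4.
3

Reasoning: C(8,r) is increasing for 0 ≤ r ≤ 4. Stepping up (C(8,r+1) = C(8,r)·(8−r)/(r+1)): C(8,1) = 8, C(8,2) = 28, C(8,3) = 56 ✓. So r = 3.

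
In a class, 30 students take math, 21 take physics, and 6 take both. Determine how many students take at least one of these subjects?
45

Reasoning: |A∪B| = |A|+|B|-|A∩B| = 30+21-6 = 45.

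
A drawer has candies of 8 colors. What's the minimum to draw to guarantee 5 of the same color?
Worst case: 4 of each = 32. One more: 33.
Final answer: 33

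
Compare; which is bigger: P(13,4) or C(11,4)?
P(13,4)

Explanation: P(13,4)=17,160, C(11,4)=330.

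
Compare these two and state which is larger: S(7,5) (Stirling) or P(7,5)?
P(7,5)

Reasoning: S(7,5) = 5·S(6,5) + S(6,4) = 5·15 + 65 = 140; P(7,5) = 2,520.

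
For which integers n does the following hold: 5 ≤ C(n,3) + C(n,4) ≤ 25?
4, 5

Solution: C(3,3)+C(3,4)=1; C(4,3)+C(4,4)=5; C(5,3)+C(5,4)=15; C(6,3)+C(6,4)=35. So valid n = 4, 5.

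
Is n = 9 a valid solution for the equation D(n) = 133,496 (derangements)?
Yes

Reasoning: D(9) = (9-1)·[D(8) + D(7)] = 8·[14,833 + 1,854] = 133,496, which equals 133,496.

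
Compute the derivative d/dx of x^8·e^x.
(8x^7 + x^8)e^x

Solution: Product rule: d/dx[x^8]·e^x + x^8·d/dx[e^x] = 8x^{7}e^x + x^8e^x.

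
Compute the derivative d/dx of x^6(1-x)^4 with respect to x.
6x^5(1-x)^4 - 4x^6(1-x)^3

Solution: Product rule: 6x^{5}(1-x)^{4} + x^6·(-4)(1-x)^{3}.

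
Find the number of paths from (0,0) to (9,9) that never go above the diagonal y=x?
Counted by the Catalan number C_9: C_9 = C(18,9)/(9+1) = 48,620/10 = 4,862.

Answer: 4,862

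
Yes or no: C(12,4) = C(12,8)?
Yes
Symmetry C(n,k) = C(n,n-k): C(12,4) = 495 and C(12,8) = 495. Both sides agree, so the statement holds.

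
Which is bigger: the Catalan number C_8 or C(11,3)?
C_8 = C(16,8)/(8+1) = 12,870/9 = 1,430; C(11,3) = 165.
Final answer: C_8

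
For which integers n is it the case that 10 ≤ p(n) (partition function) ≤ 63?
6, 7, 8, 9, 10, 11

Explanation: Tabulating p(n) via p(n) = p(n−1) + p(n−2) − p(n−5) − p(n−7) + …: p(5)=7; p(6)=11; p(7)=15; p(8)=22; p(9)=30; p(10)=42; p(11)=56; p(12)=77. So valid n = 6, 7, 8, 9, 10, 11.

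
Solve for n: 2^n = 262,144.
18

262,144 = 1,024 × 256 = 2^10 × 2^8 = 2^18, so n = 18.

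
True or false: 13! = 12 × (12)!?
13! = 13 × 12! = 6,227,020,800, but 12 × 12! = 5,748,019,200.

Answer: False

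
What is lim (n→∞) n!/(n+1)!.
n!/(n+1)! = 1/[(n+1)] → 0 as n → ∞.
Final answer: 0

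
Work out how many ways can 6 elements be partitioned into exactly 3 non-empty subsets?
90

Reasoning: This equals S(6,3), the Stirling number of the 2nd kind.
Using the Stirling recurrence: S(n,k) = k·S(n-1,k) + S(n-1,k-1)
S(6,3) = 3·S(5,3) + S(5,2)
         = 3·25 + 15
         = 75 + 15
         = 90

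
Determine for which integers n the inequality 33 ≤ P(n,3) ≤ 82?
5

P(4,3)=24; P(5,3)=60; P(6,3)=120. So valid n = 5.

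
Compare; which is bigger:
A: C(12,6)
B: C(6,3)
A

Explanation: A=C(12,6)=924, B=C(6,3)=20.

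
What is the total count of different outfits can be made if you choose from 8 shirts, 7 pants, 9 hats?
504

Working:
By the multiplication principle: 8 × 7 × 9 = 504.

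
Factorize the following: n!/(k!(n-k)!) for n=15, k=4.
C(15,4) = 1,365

Reasoning: This is the binomial coefficient C(15,4) = 1,365.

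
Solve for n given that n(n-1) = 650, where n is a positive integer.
26

n² − n − 650 = 0, so n = (1 ± √(1 + 4·650))/2 = (1 ± √2,601)/2 = (1 ± 51)/2, i.e. n = 26 or n = -25. Taking the positive root, n = 26 (check: 26×25 = 650).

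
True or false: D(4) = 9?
Derangements of 4 elements: D(4) = (4-1)·[D(3) + D(2)] = 3·[2 + 1] = 9.
Final answer: True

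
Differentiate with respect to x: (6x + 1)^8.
48(6x + 1)^7

Explanation: Chain rule: 8(6x+1)^{7} × 6 = 48(6x+1)^{7}.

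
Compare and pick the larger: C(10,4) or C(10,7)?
C(10,4)

Explanation: C(10,4)=210, C(10,7)=120.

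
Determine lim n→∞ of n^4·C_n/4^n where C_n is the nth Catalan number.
∞

Reasoning: C_n ~ 4^n/(n^(3/2)√π), so n^4·C_n/4^n ~ n^(4 − 3/2)/√π → ∞.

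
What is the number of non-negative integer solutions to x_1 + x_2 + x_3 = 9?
55

Working:
C(9+3-1, 3-1) = 55.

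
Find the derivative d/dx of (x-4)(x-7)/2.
(2x - 11)/2

Explanation: d/dx[(x-4)(x-7)] = (x-7) + (x-4) = 2x - 11. Dividing by 2 gives (2x - 11)/2.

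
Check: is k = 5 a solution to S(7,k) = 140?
Yes

Reasoning: S(7,5) = 5·S(6,5) + S(6,4) = 5·15 + 65 = 140, which equals 140.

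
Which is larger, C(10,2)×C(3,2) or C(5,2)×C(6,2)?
C(5,2)×C(6,2)
C(10,2)×C(3,2)=135, C(5,2)×C(6,2)=150.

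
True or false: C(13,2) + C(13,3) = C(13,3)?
Pascal's identity gives C(14,3) = 364, whereas C(13,3) = 286.

Answer: False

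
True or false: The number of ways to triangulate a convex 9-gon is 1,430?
False

Working:
Triangulations of a convex 9-gon are counted by the Catalan number C_7: C_7 = C(14,7)/(7+1) = 3,432/8 = 429.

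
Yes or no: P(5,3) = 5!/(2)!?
Yes

Permutation formula P(n,k) = n!/(n-k)!: 5!/2! = 120/2 = 60 = P(5,3). The statement holds.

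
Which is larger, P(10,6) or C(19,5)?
P(10,6)

P(10,6)=151,200, C(19,5)=11,628.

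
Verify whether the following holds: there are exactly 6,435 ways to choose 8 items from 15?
True
C(15,8) = 6,435.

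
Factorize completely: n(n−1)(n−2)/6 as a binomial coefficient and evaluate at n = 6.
C(n,3); C(6,3) = 20

Reasoning: n(n−1)(n−2)/6 = n!/(3!(n−3)!) = C(n,3). At n = 6: C(6,3) = 20.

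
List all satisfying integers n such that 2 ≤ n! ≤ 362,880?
n! is strictly increasing; 2! = 2 and 9! = 362,880, so valid n = 2, 3, 4, 5, 6, 7, 8, 9.
Final answer: 2, 3, 4, 5, 6, 7, 8, 9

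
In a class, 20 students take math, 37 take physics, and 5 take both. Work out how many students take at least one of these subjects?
|A∪B| = |A|+|B|-|A∩B| = 20+37-5 = 52.
Final answer: 52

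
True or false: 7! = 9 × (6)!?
False

Solution: 7! = 7 × 6! = 5,040, but 9 × 6! = 6,480.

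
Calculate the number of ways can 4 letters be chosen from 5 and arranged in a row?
P(5,4) = 5!/(5-4)! = 120.

Answer: 120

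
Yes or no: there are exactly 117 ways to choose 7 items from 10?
No

Reasoning: C(10,7) = 120 ≠ 117.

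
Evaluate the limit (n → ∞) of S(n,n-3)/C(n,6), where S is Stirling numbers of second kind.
15

Reasoning: The leading term of S(n,n-3) as a polynomial in n is (5)!!·C(n,6), so the ratio → (5)!! = 15.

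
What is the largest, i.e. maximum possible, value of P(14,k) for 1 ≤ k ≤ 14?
87,178,291,200

Reasoning: P(14,k) increases in k, so maximum at k = 14: 14! = 87,178,291,200.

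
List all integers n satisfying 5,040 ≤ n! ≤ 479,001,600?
7, 8, 9, 10, 11, 12

Solution: n! is strictly increasing; 7! = 5,040 and 12! = 479,001,600, so valid n = 7, 8, 9, 10, 11, 12.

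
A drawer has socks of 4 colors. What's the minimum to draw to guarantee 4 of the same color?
13

Working:
Worst case: 3 of each = 12. One more: 13.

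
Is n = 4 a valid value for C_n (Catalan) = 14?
Yes

Explanation: C_4 = C(8,4)/(4+1) = 70/5 = 14, which equals 14.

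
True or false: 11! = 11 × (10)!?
True

Explanation: By definition n! = n × (n-1)!, so 11! = 11 × 10!.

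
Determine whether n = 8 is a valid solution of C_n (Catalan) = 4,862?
C_8 = C(16,8)/(8+1) = 12,870/9 = 1,430, which does not equal 4,862.
Final answer: No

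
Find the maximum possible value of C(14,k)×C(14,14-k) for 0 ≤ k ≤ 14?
11,778,624

Working:
C(14,k)·C(14,14-k) = C(14,k)², maximised at the centre k = 7: C(14,7)² = 11,778,624.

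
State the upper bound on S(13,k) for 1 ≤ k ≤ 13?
9,321,312

Explanation: Row S(13,k) for k = 1..13 (via S(n,k) = k·S(n−1,k) + S(n−1,k−1)): 1, 4,095, 261,625, 2,532,530, 7,508,501, 9,321,312, 5,715,424, 1,899,612, 359,502, 39,325, 2,431, 78, 1. The row is unimodal; maximum at k = 6: 9,321,312.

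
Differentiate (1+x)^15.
Using the power rule: d/dx (1+x)^15 = 15(1+x)^{14}.
Final answer: 15(1+x)^14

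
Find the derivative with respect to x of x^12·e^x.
(12x^11 + x^12)e^x

Solution: Product rule: d/dx[x^12]·e^x + x^12·d/dx[e^x] = 12x^{11}e^x + x^12e^x.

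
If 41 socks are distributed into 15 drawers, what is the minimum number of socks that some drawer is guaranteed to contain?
3

Explanation: Pigeonhole: ⌈41/15⌉ = 3.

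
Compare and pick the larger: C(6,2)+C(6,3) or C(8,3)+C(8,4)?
First=35, Second=126.
Final answer: C(8,3)+C(8,4)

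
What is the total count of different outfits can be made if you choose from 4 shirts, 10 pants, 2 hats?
80

Reasoning: By the multiplication principle: 4 × 10 × 2 = 80.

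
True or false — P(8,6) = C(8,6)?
P(8,6) = 20,160 but C(8,6) = 28; they differ by a factor of 6! = 720, so the statement does not hold.
Final answer: False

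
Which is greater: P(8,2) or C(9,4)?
C(9,4)

Explanation: P(8,2)=56, C(9,4)=126.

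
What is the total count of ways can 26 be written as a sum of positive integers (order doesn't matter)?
Pentagonal recurrence p(n) = p(n−1) + p(n−2) − p(n−5) − p(n−7) + …: p(26) = p(25) + p(24) − p(21) − p(19) + p(14) + p(11) − p(4) − p(0) = 1,958 + 1,575 − 792 − 490 + 135 + 56 − 5 − 1 = 2,436.
Final answer: 2,436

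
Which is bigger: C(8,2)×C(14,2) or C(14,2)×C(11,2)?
C(14,2)×C(11,2)

C(8,2)×C(14,2)=2,548, C(14,2)×C(11,2)=5,005.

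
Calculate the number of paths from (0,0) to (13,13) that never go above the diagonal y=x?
742,900

Explanation: Counted by the Catalan number C_13: C_13 = C(26,13)/(13+1) = 10,400,600/14 = 742,900.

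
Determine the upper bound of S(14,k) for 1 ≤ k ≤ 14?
63,436,373

Reasoning: Row S(14,k) for k = 1..14 (via S(n,k) = k·S(n−1,k) + S(n−1,k−1)): 1, 8,191, 788,970, 10,391,745, 40,075,035, 63,436,373, 49,329,280, 20,912,320, 5,135,130, 752,752, 66,066, 3,367, 91, 1. The row is unimodal; maximum at k = 6: 63,436,373.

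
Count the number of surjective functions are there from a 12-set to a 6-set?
Onto functions = 6! × S(12,6)
First compute S(12,6) via recurrence:
Using the Stirling recurrence: S(n,k) = k·S(n-1,k) + S(n-1,k-1)
S(12,6) = 6·S(11,6) + S(11,5)
         = 6·179487 + 246730
         = 1076922 + 246730
         = 1,323,652
Then: 720 × 1323652 = 953,029,440
Final answer: 953,029,440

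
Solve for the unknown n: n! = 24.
n! is strictly increasing. 2! = 2, 3! = 6, 4! = 24 ✓. So n = 4.
Final answer: 4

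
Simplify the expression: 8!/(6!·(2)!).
This is C(8,6) = 28.

Answer: 28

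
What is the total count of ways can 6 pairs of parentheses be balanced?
Using the Catalan number formula: C_n = C(2n, n) / (n+1)
C_6 = C(12, 6) / (6+1)
     = 924 / 7
     = 132

Answer: 132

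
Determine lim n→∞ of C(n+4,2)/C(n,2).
1

Working:
Both numerator and denominator grow as n^2/2! for large n, so the ratio → 1.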